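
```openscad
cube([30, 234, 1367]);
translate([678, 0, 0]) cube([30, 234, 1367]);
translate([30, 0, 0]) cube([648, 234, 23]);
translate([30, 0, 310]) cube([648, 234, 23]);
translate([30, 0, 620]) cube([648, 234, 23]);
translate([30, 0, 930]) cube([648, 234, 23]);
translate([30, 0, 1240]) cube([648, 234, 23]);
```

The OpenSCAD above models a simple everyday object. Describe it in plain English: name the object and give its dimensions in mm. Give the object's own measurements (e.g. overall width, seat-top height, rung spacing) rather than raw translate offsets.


An open bookshelf. Two side panels, each 30 mm thick, 234 mm deep and 1367 mm tall, stand 708 mm apart (outside-to-outside). Between them sit 5 shelves, each 23 mm thick and 234 mm deep, spanning the full gap between the sides. The bottom shelf rests on the floor (its underside at z = 0) and the clear gap between one shelf's top and the next shelf's underside is 287 mm.


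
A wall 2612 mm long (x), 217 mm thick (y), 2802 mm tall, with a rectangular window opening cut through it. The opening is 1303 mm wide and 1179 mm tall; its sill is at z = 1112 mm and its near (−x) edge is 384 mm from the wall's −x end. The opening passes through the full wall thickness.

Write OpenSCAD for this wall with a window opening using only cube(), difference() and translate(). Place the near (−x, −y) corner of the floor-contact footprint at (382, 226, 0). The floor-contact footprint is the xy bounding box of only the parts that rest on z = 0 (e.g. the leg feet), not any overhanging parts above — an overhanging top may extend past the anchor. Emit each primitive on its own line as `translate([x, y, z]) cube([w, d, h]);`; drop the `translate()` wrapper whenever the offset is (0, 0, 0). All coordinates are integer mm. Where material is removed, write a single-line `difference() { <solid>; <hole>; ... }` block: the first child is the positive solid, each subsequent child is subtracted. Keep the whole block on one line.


difference() { translate([382, 226, 0]) cube([2612, 217, 2802]); translate([766, 226, 1112]) cube([1303, 217, 1179]); }


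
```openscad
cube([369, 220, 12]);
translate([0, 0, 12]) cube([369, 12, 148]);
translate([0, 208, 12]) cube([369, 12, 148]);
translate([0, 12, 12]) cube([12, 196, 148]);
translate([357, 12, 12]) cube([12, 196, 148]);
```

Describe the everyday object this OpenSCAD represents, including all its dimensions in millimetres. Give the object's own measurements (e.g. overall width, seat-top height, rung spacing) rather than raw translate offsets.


An open-topped rectangular box: outside dimensions 369×220×160 mm, with a uniform wall and base thickness of 12 mm. The base is a full 369×220 slab on the floor; four walls sit on top of the base. The front and back walls (the −y and +y sides) span the full width; the two side walls fit between them.


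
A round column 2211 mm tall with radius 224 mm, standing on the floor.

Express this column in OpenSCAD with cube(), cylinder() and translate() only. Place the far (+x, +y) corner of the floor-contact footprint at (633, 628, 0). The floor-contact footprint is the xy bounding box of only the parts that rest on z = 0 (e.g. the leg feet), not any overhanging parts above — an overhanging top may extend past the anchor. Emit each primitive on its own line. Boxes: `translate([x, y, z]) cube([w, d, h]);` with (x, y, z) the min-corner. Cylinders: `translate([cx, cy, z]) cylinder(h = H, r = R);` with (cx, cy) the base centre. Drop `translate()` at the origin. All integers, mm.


translate([409, 404, 0]) cylinder(h = 2211, r = 224);


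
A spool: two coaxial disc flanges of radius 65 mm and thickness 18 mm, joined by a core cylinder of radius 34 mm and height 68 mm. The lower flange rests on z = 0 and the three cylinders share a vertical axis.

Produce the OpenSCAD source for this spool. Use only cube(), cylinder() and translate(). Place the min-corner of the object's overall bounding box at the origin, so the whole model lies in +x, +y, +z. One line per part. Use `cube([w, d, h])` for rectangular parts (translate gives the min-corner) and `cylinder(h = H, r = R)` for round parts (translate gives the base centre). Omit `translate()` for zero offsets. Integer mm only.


translate([65, 65, 0]) cylinder(h = 18, r = 65);
translate([65, 65, 18]) cylinder(h = 68, r = 34);
translate([65, 65, 86]) cylinder(h = 18, r = 65);


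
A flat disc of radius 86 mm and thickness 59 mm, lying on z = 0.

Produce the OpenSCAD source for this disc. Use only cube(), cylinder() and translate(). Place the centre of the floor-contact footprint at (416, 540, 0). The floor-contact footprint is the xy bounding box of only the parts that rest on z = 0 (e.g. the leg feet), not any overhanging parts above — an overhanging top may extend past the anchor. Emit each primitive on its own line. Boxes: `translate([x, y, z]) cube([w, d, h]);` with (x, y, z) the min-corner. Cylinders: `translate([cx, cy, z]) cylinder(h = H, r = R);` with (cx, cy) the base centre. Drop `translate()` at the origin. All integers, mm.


translate([416, 540, 0]) cylinder(h = 59, r = 86);


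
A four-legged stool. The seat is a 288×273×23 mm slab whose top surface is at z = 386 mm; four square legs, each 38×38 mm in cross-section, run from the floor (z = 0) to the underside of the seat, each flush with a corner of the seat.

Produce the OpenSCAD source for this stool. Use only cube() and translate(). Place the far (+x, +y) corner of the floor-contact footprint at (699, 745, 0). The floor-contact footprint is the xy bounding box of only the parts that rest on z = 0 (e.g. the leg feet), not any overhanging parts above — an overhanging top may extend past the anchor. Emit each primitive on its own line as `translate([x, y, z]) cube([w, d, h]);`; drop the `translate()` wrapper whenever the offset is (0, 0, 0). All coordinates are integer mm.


translate([411, 472, 363]) cube([288, 273, 23]);
translate([411, 472, 0]) cube([38, 38, 363]);
translate([661, 472, 0]) cube([38, 38, 363]);
translate([411, 707, 0]) cube([38, 38, 363]);
translate([661, 707, 0]) cube([38, 38, 363]);


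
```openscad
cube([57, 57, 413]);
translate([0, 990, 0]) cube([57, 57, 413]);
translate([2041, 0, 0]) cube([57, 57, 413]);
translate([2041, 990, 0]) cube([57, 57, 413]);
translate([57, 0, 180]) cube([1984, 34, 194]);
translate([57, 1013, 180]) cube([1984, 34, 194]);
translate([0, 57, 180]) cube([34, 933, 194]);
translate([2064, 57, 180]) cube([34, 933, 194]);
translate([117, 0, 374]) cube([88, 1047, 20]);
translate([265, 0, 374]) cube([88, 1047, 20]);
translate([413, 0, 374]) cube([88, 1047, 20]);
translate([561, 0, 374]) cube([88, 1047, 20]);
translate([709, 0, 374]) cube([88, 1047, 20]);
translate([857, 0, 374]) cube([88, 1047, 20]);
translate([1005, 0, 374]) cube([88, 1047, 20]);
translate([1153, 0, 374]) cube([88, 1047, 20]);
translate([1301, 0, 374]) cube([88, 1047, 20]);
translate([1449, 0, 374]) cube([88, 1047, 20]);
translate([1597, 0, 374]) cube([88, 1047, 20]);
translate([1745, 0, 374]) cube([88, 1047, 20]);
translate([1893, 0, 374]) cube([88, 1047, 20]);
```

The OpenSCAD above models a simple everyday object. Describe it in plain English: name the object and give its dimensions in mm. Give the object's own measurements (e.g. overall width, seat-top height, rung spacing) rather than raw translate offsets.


A bed frame 2098 mm long (x) by 1047 mm wide (y). Four 57×57 mm corner posts, 413 mm tall, at the corners of the footprint. Four rails of 34 mm thickness and 194 mm height run between adjacent posts with their undersides at z = 180 mm, their outer faces flush with the outside of the frame (the two x-running rails run between the posts' inner faces; the two y-running rails run between the posts' inner faces). 13 slats, each 88 mm wide (x) and 20 mm thick, lie across the top of the two x-running rails, running the full 1047 mm width of the frame in y; along x they sit between the end posts with a 60 mm gap after the −x posts and between neighbouring slats and before the +x posts.


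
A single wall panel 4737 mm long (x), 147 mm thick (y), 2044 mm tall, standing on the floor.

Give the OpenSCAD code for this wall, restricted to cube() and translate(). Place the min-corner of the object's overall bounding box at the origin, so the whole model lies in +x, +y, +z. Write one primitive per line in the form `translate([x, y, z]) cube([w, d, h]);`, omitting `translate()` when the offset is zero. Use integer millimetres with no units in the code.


cube([4737, 147, 2044]);


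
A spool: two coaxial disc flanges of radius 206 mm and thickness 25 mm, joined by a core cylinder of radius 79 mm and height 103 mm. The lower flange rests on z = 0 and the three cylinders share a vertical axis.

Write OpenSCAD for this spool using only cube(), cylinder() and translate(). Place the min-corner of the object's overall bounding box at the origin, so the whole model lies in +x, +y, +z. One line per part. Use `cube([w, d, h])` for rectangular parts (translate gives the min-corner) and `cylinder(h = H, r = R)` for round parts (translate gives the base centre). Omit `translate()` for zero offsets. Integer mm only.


translate([206, 206, 0]) cylinder(h = 25, r = 206);
translate([206, 206, 25]) cylinder(h = 103, r = 79);
translate([206, 206, 128]) cylinder(h = 25, r = 206);


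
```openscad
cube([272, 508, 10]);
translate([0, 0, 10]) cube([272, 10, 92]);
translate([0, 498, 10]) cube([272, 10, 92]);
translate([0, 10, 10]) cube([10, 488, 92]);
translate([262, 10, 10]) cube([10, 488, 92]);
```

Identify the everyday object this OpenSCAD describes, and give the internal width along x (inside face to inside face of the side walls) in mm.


An open box. The internal width is 252 mm.

A 272×508 base slab with four walls standing on it — an open box. The base is 272 mm wide and the walls are 10 mm thick, so the internal width is 272 − 2 × 10 = 252 mm.


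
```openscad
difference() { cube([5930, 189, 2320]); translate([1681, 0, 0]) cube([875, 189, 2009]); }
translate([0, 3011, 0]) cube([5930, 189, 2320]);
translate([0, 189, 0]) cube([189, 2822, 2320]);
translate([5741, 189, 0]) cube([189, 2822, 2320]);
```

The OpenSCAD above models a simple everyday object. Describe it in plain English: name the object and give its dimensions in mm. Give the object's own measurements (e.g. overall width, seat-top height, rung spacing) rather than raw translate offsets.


A single room: four walls, each 2320 mm tall and 189 mm thick, enclosing an outside footprint 5930×3200 mm (x × y), no floor or roof. The front and back walls (−y and +y sides) run the full x-width; the side walls fit between their inner faces. A door opening 875 mm wide and 2009 mm tall is cut through the front wall from the floor up, its −x edge 1681 mm from the wall's −x end.


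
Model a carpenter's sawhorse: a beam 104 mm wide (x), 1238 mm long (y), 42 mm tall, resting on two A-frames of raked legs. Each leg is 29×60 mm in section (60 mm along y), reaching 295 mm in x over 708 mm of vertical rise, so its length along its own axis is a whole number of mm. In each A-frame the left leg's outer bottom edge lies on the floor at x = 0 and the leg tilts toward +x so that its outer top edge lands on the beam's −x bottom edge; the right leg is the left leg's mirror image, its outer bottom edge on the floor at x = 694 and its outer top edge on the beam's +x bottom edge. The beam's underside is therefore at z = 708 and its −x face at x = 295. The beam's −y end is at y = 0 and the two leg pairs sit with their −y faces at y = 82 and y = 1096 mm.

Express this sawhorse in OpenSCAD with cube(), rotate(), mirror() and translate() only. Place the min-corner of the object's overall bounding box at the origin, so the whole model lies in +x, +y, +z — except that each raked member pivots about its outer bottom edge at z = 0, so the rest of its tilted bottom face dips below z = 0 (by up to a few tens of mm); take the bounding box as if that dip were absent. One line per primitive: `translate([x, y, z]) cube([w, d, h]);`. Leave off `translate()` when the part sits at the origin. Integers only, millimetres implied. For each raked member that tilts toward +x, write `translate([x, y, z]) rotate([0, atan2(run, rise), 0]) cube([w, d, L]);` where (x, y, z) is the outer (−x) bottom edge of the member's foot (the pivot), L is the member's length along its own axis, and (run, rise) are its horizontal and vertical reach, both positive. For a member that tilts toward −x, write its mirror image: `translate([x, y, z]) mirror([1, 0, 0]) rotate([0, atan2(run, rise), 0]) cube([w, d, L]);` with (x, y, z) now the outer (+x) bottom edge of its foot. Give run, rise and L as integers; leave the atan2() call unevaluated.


// leg length = √(295² + 708²) = 767
// right-leg outer foot x = 2·295 + 104 = 694
// beam min-corner = (295, 0, 708)
translate([295, 0, 708]) cube([104, 1238, 42]);
translate([0, 82, 0]) rotate([0, atan2(295, 708), 0]) cube([29, 60, 767]);
translate([694, 82, 0]) mirror([1, 0, 0]) rotate([0, atan2(295, 708), 0]) cube([29, 60, 767]);
translate([0, 1096, 0]) rotate([0, atan2(295, 708), 0]) cube([29, 60, 767]);
translate([694, 1096, 0]) mirror([1, 0, 0]) rotate([0, atan2(295, 708), 0]) cube([29, 60, 767]);


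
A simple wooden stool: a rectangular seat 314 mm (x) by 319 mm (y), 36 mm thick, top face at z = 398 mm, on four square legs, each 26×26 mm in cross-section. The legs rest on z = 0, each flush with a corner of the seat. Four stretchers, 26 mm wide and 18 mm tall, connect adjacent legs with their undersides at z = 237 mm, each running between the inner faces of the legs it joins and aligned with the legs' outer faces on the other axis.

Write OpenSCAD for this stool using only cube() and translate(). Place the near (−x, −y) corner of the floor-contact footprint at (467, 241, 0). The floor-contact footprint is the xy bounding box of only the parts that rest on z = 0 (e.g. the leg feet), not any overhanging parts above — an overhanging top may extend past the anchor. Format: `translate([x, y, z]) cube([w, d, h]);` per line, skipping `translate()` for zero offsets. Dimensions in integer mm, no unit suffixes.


translate([467, 241, 362]) cube([314, 319, 36]);
translate([467, 241, 0]) cube([26, 26, 362]);
translate([755, 241, 0]) cube([26, 26, 362]);
translate([467, 534, 0]) cube([26, 26, 362]);
translate([755, 534, 0]) cube([26, 26, 362]);
translate([493, 241, 237]) cube([262, 26, 18]);
translate([493, 534, 237]) cube([262, 26, 18]);
translate([467, 267, 237]) cube([26, 267, 18]);
translate([755, 267, 237]) cube([26, 267, 18]);


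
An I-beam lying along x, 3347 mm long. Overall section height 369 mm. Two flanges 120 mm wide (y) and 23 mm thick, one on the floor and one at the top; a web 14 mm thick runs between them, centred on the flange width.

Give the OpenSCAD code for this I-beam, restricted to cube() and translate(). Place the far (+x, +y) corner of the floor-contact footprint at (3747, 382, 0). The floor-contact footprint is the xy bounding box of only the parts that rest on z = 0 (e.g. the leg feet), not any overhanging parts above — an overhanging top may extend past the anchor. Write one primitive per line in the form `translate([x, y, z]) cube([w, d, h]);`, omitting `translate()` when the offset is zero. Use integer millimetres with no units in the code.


translate([400, 262, 0]) cube([3347, 120, 23]);
translate([400, 315, 23]) cube([3347, 14, 323]);
translate([400, 262, 346]) cube([3347, 120, 23]);


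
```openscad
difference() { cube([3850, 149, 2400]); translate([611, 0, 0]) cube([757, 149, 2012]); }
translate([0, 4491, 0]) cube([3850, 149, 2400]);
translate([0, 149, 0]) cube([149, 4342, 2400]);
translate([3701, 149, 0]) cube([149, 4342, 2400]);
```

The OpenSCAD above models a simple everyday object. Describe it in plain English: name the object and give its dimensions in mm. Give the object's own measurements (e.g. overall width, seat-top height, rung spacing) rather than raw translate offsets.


A single room: four walls, each 2400 mm tall and 149 mm thick, enclosing an outside footprint 3850×4640 mm (x × y), no floor or roof. The front and back walls (−y and +y sides) run the full x-width; the side walls fit between their inner faces. A door opening 757 mm wide and 2012 mm tall is cut through the front wall from the floor up, its −x edge 611 mm from the wall's −x end.


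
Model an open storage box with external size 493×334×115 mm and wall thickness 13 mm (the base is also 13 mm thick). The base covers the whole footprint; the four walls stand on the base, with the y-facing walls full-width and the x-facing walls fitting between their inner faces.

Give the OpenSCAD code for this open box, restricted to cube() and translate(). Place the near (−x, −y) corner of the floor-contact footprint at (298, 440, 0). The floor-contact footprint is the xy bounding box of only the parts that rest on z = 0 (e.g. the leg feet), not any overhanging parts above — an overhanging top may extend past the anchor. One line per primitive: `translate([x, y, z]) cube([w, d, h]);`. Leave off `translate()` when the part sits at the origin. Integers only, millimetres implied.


translate([298, 440, 0]) cube([493, 334, 13]);
translate([298, 440, 13]) cube([493, 13, 102]);
translate([298, 761, 13]) cube([493, 13, 102]);
translate([298, 453, 13]) cube([13, 308, 102]);
translate([778, 453, 13]) cube([13, 308, 102]);


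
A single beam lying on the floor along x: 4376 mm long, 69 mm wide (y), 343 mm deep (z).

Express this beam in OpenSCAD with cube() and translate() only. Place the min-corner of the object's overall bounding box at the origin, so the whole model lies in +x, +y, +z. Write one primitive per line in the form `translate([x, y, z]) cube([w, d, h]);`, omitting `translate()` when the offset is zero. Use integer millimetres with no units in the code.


cube([4376, 69, 343]);


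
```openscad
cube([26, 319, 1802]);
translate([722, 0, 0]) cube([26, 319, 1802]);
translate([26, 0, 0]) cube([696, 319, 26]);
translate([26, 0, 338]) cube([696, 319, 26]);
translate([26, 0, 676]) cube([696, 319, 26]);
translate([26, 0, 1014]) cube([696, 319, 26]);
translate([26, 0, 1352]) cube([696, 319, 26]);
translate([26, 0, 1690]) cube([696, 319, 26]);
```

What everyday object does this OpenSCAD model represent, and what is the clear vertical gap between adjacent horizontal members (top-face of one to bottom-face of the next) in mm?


A bookshelf. The clear shelf gap is 312 mm.

Two tall side panels with 6 horizontal boards between them — a bookshelf. The first two shelf undersides are at z = 0 and z = 338; with shelf thickness 26, the clear gap is 338 − 0 − 26 = 312 mm.


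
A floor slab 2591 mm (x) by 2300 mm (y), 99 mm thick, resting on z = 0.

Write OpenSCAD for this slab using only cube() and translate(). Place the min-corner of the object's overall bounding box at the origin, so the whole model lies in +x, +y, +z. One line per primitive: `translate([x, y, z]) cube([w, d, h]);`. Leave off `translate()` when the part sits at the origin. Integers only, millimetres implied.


cube([2591, 2300, 99]);


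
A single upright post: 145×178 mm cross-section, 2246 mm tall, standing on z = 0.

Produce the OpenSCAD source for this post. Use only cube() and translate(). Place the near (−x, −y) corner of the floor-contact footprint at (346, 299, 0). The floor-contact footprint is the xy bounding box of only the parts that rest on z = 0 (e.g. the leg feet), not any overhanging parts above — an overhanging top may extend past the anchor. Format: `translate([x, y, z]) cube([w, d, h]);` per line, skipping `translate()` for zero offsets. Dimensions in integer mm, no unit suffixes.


translate([346, 299, 0]) cube([145, 178, 2246]);


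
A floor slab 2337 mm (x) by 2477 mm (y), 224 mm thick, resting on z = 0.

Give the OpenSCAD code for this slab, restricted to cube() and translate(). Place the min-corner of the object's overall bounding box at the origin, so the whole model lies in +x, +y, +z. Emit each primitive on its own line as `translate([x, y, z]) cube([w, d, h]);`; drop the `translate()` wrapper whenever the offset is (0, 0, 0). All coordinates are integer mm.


cube([2337, 2477, 224]);


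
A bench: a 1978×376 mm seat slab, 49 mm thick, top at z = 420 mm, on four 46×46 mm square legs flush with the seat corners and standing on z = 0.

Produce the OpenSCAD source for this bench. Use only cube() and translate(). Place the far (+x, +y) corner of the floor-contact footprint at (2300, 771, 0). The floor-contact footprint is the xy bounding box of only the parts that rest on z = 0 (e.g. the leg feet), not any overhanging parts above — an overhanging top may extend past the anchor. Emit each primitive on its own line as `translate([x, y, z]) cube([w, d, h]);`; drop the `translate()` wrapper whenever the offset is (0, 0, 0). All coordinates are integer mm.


translate([322, 395, 371]) cube([1978, 376, 49]);
translate([322, 395, 0]) cube([46, 46, 371]);
translate([322, 725, 0]) cube([46, 46, 371]);
translate([2254, 395, 0]) cube([46, 46, 371]);
translate([2254, 725, 0]) cube([46, 46, 371]);


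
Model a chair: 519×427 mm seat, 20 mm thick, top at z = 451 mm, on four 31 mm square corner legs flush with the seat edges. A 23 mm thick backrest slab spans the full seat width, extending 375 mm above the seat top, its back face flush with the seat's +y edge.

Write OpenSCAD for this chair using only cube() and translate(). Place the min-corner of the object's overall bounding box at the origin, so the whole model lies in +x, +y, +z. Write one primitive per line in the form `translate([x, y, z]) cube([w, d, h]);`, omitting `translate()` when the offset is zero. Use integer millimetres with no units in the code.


translate([0, 0, 431]) cube([519, 427, 20]);
cube([31, 31, 431]);
translate([488, 0, 0]) cube([31, 31, 431]);
translate([0, 396, 0]) cube([31, 31, 431]);
translate([488, 396, 0]) cube([31, 31, 431]);
translate([0, 404, 451]) cube([519, 23, 375]);


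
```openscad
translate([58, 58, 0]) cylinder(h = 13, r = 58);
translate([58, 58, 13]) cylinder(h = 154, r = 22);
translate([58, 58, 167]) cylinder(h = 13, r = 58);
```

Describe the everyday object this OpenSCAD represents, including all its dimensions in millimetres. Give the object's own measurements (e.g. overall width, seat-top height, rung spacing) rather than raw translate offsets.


A spool: two coaxial disc flanges of radius 58 mm and thickness 13 mm, joined by a core cylinder of radius 22 mm and height 154 mm. The lower flange rests on z = 0 and the three cylinders share a vertical axis.


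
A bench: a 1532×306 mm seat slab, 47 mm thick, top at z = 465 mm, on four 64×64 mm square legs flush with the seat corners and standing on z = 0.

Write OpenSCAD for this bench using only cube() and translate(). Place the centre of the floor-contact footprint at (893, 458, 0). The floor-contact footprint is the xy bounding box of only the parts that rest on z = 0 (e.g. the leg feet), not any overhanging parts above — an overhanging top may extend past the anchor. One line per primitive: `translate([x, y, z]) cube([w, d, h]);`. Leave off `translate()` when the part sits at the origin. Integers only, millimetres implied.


translate([127, 305, 418]) cube([1532, 306, 47]);
translate([127, 305, 0]) cube([64, 64, 418]);
translate([127, 547, 0]) cube([64, 64, 418]);
translate([1595, 305, 0]) cube([64, 64, 418]);
translate([1595, 547, 0]) cube([64, 64, 418]);


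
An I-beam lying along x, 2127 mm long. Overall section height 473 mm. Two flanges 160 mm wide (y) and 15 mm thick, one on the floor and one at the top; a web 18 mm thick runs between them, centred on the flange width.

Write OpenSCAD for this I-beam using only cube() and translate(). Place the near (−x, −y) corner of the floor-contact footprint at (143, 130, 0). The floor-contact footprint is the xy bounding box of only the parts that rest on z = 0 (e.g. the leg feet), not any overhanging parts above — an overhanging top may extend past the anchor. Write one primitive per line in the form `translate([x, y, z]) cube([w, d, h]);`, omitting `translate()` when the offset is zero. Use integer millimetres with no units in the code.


translate([143, 130, 0]) cube([2127, 160, 15]);
translate([143, 201, 15]) cube([2127, 18, 443]);
translate([143, 130, 458]) cube([2127, 160, 15]);


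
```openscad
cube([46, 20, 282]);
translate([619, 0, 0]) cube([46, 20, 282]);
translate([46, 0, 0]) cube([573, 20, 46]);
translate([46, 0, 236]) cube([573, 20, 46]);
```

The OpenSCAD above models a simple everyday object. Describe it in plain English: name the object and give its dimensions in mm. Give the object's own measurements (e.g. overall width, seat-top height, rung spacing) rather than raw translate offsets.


A rectangular picture frame lying in the x–z plane (depth along y). The opening is 573 mm wide (x) by 190 mm tall (z), surrounded by a border 46 mm wide on all four sides. The frame is 20 mm deep and is made of two full-height vertical stiles with two horizontal rails fitted between them.


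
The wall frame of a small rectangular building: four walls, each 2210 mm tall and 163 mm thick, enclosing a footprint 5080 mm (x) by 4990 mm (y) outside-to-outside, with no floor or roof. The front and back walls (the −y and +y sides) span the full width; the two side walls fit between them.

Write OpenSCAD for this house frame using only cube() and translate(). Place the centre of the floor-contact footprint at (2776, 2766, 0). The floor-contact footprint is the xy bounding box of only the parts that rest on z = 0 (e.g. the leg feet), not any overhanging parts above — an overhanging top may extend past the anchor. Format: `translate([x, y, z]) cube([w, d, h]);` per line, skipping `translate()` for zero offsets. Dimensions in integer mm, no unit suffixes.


translate([236, 271, 0]) cube([5080, 163, 2210]);
translate([236, 5098, 0]) cube([5080, 163, 2210]);
translate([236, 434, 0]) cube([163, 4664, 2210]);
translate([5153, 434, 0]) cube([163, 4664, 2210]);


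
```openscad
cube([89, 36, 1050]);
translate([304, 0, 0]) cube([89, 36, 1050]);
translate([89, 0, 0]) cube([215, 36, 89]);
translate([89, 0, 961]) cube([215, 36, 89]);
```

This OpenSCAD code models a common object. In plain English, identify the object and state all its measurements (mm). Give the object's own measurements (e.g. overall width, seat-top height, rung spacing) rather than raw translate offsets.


A rectangular picture frame lying in the x–z plane (depth along y). The opening is 215 mm wide (x) by 872 mm tall (z), surrounded by a border 89 mm wide on all four sides. The frame is 36 mm deep and is made of two full-height vertical stiles with two horizontal rails fitted between them.


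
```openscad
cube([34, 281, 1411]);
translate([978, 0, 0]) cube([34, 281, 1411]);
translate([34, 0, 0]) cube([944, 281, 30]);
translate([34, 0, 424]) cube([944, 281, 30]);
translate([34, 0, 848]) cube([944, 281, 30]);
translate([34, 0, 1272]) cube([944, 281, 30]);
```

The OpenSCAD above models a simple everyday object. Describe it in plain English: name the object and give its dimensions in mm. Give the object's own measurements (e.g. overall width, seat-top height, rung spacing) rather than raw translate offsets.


An open bookshelf. Two side panels, each 34 mm thick, 281 mm deep and 1411 mm tall, stand 1012 mm apart (outside-to-outside). Between them sit 4 shelves, each 30 mm thick and 281 mm deep, spanning the full gap between the sides. The bottom shelf rests on the floor (its underside at z = 0) and the clear gap between one shelf's top and the next shelf's underside is 394 mm.


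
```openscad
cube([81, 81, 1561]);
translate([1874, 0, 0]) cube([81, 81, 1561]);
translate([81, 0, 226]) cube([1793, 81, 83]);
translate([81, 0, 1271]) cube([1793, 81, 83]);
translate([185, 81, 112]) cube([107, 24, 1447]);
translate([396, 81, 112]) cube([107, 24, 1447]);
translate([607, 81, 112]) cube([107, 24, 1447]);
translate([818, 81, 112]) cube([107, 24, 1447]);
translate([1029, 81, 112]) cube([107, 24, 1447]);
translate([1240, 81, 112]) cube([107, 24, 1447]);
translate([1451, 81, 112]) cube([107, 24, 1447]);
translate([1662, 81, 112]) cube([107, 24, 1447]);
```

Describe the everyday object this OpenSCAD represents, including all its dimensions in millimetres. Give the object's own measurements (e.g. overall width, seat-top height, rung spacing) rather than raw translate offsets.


A fence section. Two 81×81 mm posts, 1561 mm tall, stand on the floor with a clear span of 1793 mm between their inner faces. Two horizontal rails of 81×83 mm section span the gap between the posts with their undersides at z = 226 mm and z = 1271 mm, flush with the posts' −y face. 8 pickets, each 107 mm wide, 24 mm thick and 1447 mm tall, are fixed to the +y face of the rails with their bottoms at z = 112 mm, spaced across the span with a 104 mm gap after the −x post and between neighbouring pickets, with 105 mm left before the +x post.


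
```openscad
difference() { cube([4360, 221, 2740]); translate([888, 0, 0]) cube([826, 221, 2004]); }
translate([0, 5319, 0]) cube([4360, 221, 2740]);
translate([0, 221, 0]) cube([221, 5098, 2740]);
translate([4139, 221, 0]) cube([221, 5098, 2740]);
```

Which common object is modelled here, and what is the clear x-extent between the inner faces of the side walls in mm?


A single room. The interior width is 3918 mm.

Four walls enclosing a rectangle with a door in the front wall — a room. Outside width 4360 minus two 221 mm walls gives 3918 mm.


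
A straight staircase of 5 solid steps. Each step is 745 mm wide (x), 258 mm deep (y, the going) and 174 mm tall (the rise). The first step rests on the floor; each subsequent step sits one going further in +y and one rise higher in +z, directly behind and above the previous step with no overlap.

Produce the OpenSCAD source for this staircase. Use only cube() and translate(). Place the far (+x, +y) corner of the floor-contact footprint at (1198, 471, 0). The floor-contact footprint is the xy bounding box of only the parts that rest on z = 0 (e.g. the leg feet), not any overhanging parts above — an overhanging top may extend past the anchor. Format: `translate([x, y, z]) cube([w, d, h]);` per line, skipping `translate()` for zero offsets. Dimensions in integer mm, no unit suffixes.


translate([453, 213, 0]) cube([745, 258, 174]);
translate([453, 471, 174]) cube([745, 258, 174]);
translate([453, 729, 348]) cube([745, 258, 174]);
translate([453, 987, 522]) cube([745, 258, 174]);
translate([453, 1245, 696]) cube([745, 258, 174]);


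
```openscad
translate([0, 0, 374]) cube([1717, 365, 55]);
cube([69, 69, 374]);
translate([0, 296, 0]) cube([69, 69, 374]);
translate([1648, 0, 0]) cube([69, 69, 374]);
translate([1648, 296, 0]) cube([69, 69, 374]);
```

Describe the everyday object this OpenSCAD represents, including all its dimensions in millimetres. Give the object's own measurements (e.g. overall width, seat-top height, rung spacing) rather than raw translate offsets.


A bench: a 1717×365 mm seat slab, 55 mm thick, top at z = 429 mm, on four 69×69 mm square legs flush with the seat corners and standing on z = 0.


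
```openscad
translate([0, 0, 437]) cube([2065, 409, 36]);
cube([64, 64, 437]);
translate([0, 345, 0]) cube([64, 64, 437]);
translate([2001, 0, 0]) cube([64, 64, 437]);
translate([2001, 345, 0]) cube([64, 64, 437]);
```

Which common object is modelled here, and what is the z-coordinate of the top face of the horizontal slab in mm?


A bench. The seat-top height is 473 mm.

A long slab on four corner posts — a bench. The slab sits at z = 437 with thickness 36, so the top is 437 + 36 = 473 mm.


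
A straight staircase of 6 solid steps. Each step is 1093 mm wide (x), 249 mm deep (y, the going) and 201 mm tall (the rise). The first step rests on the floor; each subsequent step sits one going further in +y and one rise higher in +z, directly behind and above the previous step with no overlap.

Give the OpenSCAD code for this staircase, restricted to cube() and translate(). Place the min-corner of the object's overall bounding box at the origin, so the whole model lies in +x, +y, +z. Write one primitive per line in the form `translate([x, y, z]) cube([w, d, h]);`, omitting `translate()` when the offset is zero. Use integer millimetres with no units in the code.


cube([1093, 249, 201]);
translate([0, 249, 201]) cube([1093, 249, 201]);
translate([0, 498, 402]) cube([1093, 249, 201]);
translate([0, 747, 603]) cube([1093, 249, 201]);
translate([0, 996, 804]) cube([1093, 249, 201]);
translate([0, 1245, 1005]) cube([1093, 249, 201]);


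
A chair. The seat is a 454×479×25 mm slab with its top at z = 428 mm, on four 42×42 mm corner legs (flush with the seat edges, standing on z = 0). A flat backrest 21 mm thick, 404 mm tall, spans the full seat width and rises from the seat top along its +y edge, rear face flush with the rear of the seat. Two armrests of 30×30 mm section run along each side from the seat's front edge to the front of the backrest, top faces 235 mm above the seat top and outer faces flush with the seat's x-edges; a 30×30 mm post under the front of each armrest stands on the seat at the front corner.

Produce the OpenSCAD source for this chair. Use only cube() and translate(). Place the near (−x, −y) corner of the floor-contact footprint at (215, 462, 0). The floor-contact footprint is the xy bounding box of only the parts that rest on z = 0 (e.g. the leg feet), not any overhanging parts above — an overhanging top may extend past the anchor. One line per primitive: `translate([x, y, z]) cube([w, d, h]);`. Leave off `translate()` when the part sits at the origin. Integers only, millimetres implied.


// leg_h = 428 - 25 = 403
// arm post h = 235 - 30 = 205
translate([215, 462, 403]) cube([454, 479, 25]);
translate([215, 462, 0]) cube([42, 42, 403]);
translate([627, 462, 0]) cube([42, 42, 403]);
translate([215, 899, 0]) cube([42, 42, 403]);
translate([627, 899, 0]) cube([42, 42, 403]);
translate([215, 920, 428]) cube([454, 21, 404]);
translate([215, 462, 633]) cube([30, 458, 30]);
translate([639, 462, 633]) cube([30, 458, 30]);
translate([215, 462, 428]) cube([30, 30, 205]);
translate([639, 462, 428]) cube([30, 30, 205]);


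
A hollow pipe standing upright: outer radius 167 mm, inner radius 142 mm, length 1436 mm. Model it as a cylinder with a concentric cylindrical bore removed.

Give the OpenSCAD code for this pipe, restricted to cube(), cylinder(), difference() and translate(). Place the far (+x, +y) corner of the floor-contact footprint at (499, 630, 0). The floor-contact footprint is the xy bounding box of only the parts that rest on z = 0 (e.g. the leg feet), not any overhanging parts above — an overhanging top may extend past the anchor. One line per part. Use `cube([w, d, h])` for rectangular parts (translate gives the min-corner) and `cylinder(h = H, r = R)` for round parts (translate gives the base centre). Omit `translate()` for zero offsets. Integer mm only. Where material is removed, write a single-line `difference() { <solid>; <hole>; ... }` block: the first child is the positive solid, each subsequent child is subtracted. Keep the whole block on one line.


difference() { translate([332, 463, 0]) cylinder(h = 1436, r = 167); translate([332, 463, 0]) cylinder(h = 1436, r = 142); }


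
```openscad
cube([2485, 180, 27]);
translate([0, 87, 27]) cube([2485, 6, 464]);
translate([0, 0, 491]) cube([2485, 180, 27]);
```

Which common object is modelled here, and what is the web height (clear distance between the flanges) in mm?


An I-beam. The web height is 464 mm.

Two wide flanges with a thin centred web — an I-beam. Overall 518 mm minus two 27 mm flanges gives a web of 518 − 2·27 = 464 mm.


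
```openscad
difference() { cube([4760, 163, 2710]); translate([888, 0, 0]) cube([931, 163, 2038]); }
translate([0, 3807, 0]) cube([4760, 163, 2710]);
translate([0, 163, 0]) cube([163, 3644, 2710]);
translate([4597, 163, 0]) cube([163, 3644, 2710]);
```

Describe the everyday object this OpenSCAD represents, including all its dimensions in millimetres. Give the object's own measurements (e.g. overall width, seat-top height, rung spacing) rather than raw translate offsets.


A single room: four walls, each 2710 mm tall and 163 mm thick, enclosing an outside footprint 4760×3970 mm (x × y), no floor or roof. The front and back walls (−y and +y sides) run the full x-width; the side walls fit between their inner faces. A door opening 931 mm wide and 2038 mm tall is cut through the front wall from the floor up, its −x edge 888 mm from the wall's −x end.


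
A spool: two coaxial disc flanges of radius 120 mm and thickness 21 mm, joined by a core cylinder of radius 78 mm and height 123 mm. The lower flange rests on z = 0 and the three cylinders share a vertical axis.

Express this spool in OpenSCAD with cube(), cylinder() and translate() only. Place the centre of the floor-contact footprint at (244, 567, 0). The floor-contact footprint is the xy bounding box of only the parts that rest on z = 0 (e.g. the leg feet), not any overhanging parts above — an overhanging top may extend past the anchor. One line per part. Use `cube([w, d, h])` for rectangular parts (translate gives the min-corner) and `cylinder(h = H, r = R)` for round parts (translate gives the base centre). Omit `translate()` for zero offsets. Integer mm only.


translate([244, 567, 0]) cylinder(h = 21, r = 120);
translate([244, 567, 21]) cylinder(h = 123, r = 78);
translate([244, 567, 144]) cylinder(h = 21, r = 120);


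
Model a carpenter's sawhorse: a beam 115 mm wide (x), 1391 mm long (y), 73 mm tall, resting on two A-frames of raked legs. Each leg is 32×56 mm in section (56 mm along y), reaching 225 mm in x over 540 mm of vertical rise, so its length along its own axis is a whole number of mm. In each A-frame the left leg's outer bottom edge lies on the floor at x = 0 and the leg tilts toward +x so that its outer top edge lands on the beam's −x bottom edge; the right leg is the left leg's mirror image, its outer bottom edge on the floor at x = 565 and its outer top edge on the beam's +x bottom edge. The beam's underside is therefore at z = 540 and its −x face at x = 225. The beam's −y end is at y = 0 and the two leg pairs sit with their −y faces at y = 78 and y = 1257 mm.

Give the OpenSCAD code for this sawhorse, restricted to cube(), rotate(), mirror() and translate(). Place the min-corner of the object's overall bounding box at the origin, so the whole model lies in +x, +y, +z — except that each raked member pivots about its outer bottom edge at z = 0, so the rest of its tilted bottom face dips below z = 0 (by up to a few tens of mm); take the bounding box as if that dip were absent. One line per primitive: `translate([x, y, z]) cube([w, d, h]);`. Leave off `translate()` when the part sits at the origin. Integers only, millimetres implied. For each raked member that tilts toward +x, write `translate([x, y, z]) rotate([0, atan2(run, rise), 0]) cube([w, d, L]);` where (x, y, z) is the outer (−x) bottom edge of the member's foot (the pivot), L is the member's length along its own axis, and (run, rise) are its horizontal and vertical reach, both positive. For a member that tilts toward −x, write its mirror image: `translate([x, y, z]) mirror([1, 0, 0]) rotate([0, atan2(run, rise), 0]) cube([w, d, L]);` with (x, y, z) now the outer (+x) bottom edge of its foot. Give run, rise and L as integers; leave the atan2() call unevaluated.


translate([225, 0, 540]) cube([115, 1391, 73]);
translate([0, 78, 0]) rotate([0, atan2(225, 540), 0]) cube([32, 56, 585]);
translate([565, 78, 0]) mirror([1, 0, 0]) rotate([0, atan2(225, 540), 0]) cube([32, 56, 585]);
translate([0, 1257, 0]) rotate([0, atan2(225, 540), 0]) cube([32, 56, 585]);
translate([565, 1257, 0]) mirror([1, 0, 0]) rotate([0, atan2(225, 540), 0]) cube([32, 56, 585]);


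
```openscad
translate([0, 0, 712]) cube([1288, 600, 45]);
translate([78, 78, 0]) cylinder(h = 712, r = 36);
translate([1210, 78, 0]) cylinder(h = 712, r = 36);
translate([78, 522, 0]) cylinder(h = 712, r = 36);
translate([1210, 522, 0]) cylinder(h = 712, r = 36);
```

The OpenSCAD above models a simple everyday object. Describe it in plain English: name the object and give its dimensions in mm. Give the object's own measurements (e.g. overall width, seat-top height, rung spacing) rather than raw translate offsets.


A rectangular dining table. The top is 1288×600×45 mm with its upper surface at z = 757 mm. It stands on four round legs of 72 mm diameter, each leg's bounding box inset 42 mm from the nearest pair of top edges, running from the floor to the underside of the top.
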